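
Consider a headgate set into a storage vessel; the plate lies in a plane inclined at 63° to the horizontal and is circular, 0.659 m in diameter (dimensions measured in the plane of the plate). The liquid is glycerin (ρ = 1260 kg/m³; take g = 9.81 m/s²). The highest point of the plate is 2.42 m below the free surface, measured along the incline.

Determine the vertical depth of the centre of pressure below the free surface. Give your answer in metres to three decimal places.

γ = ρg = 1260 × 9.81 / 1000 = 12.3606 kN/m³.
Let θ = 63° be the plate's angle to the horizontal; measure y along the incline from where the plane meets the free surface. Vertical depth h = y·sinθ with sinθ = 0.891007.
The centroid is at the centre, 0.3295 m below the top of the plate, so y_c = 2.42 + 0.3295 = 2.7495 m and h_c = 2.7495 × 0.891007 = 2.44982 m.
A = π(0.3295)² = 0.341083 m².
Resultant F = γ·h_c·A = 12.3606 × 2.44982 × 0.341083 = 10.3284 kN.
I_c = πr⁴/4 = π × 0.3295⁴/4 = 0.00925788 m⁴.
Centre of pressure: y_p = y_c + I_c/(y_c·A) = 2.7495 + 0.00925788/(2.7495 × 0.341083) = 2.7495 + 0.00987183 = 2.75937 m along the plane.
Vertically, h_p = y_p·sinθ = 2.75937 × 0.891007 = 2.45862 m.

h_p = 2.459 m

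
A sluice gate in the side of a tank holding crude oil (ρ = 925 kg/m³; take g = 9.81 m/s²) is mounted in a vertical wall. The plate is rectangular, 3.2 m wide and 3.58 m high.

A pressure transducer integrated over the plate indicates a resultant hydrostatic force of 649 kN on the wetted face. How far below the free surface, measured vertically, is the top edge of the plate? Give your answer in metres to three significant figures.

γ = ρg = 925 × 9.81 / 1000 = 9.07425 kN/m³.
A = 3.2 × 3.58 = 11.456 m².
From F = γ·h_c·A, the centroid depth is h_c = 649/(9.07425 × 11.456) = 6.24311 m.
The centroid lies 3.58/2 = 1.79 m below the top edge, so the top edge sits at h_top = 6.24311 − 1.79 = 4.45311 m below the surface.

d_top ≈ 4.45 m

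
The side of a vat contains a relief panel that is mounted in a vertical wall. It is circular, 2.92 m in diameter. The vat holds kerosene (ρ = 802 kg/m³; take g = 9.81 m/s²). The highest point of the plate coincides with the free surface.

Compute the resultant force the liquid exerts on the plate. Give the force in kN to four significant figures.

γ = ρg = 802 × 9.81 / 1000 = 7.86762 kN/m³.
The centroid is at the centre, 1.46 m below the top of the plate, so the centroid depth is h_c = 1.46 m.
A = π(1.46)² = 6.69662 m².
Resultant F = γ·h_c·A = 7.86762 × 1.46 × 6.69662 = 76.9222 kN.

F ≈ 76.92 kN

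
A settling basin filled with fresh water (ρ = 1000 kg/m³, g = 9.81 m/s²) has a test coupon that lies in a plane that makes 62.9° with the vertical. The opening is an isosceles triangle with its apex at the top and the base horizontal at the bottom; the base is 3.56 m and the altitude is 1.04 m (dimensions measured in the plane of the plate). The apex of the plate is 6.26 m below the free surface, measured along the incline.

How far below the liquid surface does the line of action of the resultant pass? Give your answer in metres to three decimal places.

γ = ρg = 1000 × 9.81 = 9810 N/m³ = 9.81 kN/m³.
The plate makes 62.9° with the vertical, i.e. θ = 90° − 62.9° = 27.1° to the horizontal. Measuring y along the incline from the free-surface line, vertical depth h = y·sinθ with sinθ = 0.455545.
With the apex up, the centroid sits 2h/3 = 2 × 1.04/3 = 0.693333 m below the apex, so y_c = 6.26 + 0.693333 = 6.95333 m and h_c = 6.95333 × 0.455545 = 3.16755 m.
A = ½ × 3.56 × 1.04 = 1.8512 m².
Resultant F = γ·h_c·A = 9.81 × 3.16755 × 1.8512 = 57.5236 kN.
I_c = b·h³/36 = 3.56 × 1.04³/36 = 0.111237 m⁴.
Centre of pressure: y_p = y_c + I_c/(y_c·A) = 6.95333 + 0.111237/(6.95333 × 1.8512) = 6.95333 + 0.00864178 = 6.96197 m along the plane.
Vertically, h_p = y_p·sinθ = 6.96197 × 0.455545 = 3.17149 m.

h_p = 3.171 m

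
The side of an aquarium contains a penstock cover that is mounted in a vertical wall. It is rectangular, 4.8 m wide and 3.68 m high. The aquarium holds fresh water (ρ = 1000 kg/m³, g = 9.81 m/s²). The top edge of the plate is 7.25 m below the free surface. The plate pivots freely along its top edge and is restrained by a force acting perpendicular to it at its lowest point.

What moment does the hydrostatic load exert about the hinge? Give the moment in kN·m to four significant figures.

M ≈ 3094 kN·m

γ = ρg = 1000 × 9.81 = 9810 N/m³ = 9.81 kN/m³.
The centroid lies 3.68/2 = 1.84 m below the top edge, so the centroid depth is h_c = 7.25 + 1.84 = 9.09 m.
A = 4.8 × 3.68 = 17.664 m².
Resultant F = γ·h_c·A = 9.81 × 9.09 × 17.664 = 1575.15 kN.
I_c = b·h³/12 = 4.8 × 3.68³/12 = 19.9344 m⁴.
Centre of pressure: y_p = y_c + I_c/(y_c·A) = 9.09 + 19.9344/(9.09 × 17.664) = 9.09 + 0.124151 = 9.21415 m along the plane.
The resultant acts 1.84 + 0.124151 = 1.96415 m (along the plate) below the hinge at the top edge, so the moment about the hinge is M = F × 1.96415 = 1575.15 × 1.96415 = 3093.83 kN·m.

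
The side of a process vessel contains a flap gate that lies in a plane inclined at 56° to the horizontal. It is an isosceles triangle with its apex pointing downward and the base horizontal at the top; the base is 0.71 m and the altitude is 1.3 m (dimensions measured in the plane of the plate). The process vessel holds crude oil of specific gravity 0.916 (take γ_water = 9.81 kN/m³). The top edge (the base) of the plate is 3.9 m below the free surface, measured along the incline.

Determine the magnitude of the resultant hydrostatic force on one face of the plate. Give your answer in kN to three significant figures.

γ = 0.916 × 9.81 = 8.98596 kN/m³.
Let θ = 56° be the plate's angle to the horizontal; measure y along the incline from where the plane meets the free surface. Vertical depth h = y·sinθ with sinθ = 0.829038.
With the apex down, the centroid sits h/3 = 1.3/3 = 0.433333 m below the base (the top edge), so y_c = 3.9 + 0.433333 = 4.33333 m and h_c = 4.33333 × 0.829038 = 3.5925 m.
A = ½ × 0.71 × 1.3 = 0.4615 m².
Resultant F = γ·h_c·A = 8.98596 × 3.5925 × 0.4615 = 14.8982 kN.

F ≈ 14.9 kN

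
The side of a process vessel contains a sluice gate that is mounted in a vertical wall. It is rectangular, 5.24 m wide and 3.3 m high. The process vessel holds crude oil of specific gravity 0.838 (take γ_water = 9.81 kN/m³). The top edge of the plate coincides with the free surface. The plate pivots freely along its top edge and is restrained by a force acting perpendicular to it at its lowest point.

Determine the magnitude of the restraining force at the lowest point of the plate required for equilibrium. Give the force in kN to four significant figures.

P ≈ 156.4 kN

γ = 0.838 × 9.81 = 8.22078 kN/m³.
The centroid lies 3.3/2 = 1.65 m below the top edge, so the centroid depth is h_c = 1.65 m.
A = 5.24 × 3.3 = 17.292 m².
Resultant F = γ·h_c·A = 8.22078 × 1.65 × 17.292 = 234.554 kN.
I_c = b·h³/12 = 5.24 × 3.3³/12 = 15.6925 m⁴.
Centre of pressure: y_p = y_c + I_c/(y_c·A) = 1.65 + 15.6925/(1.65 × 17.292) = 1.65 + 0.55 = 2.2 m along the plane.
The resultant acts 1.65 + 0.55 = 2.2 m (along the plate) below the hinge at the top edge, so the moment about the hinge is M = F × 2.2 = 234.554 × 2.2 = 516.019 kN·m.
A normal force at the bottom, 3.3 m from the hinge, must supply this moment: P = 516.019/3.3 = 156.369 kN.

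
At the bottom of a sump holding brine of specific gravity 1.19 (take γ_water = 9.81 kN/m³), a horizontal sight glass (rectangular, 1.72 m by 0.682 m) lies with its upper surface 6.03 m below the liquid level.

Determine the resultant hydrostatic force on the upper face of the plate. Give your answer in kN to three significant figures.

F ≈ 82.6 kN

γ = 1.19 × 9.81 = 11.6739 kN/m³.
The plate is horizontal, so pressure is uniform at p = γ·h = 11.6739 × 6.03 = 70.3936 kN/m².
A = 1.72 × 0.682 = 1.17304 m².
F = p·A = 70.3936 × 1.17304 = 82.5745 kN.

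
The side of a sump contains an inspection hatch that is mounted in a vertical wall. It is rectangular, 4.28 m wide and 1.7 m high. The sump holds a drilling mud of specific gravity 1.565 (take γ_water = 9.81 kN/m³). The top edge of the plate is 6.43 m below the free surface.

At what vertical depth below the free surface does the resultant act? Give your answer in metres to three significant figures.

h_p = 7.31 m

γ = 1.565 × 9.81 = 15.35265 kN/m³.
The centroid lies 1.7/2 = 0.85 m below the top edge, so the centroid depth is h_c = 6.43 + 0.85 = 7.28 m.
A = 4.28 × 1.7 = 7.276 m².
Resultant F = γ·h_c·A = 15.35265 × 7.28 × 7.276 = 813.219 kN.
I_c = b·h³/12 = 4.28 × 1.7³/12 = 1.7523 m⁴.
Centre of pressure: y_p = y_c + I_c/(y_c·A) = 7.28 + 1.7523/(7.28 × 7.276) = 7.28 + 0.0330814 = 7.31308 m along the plane.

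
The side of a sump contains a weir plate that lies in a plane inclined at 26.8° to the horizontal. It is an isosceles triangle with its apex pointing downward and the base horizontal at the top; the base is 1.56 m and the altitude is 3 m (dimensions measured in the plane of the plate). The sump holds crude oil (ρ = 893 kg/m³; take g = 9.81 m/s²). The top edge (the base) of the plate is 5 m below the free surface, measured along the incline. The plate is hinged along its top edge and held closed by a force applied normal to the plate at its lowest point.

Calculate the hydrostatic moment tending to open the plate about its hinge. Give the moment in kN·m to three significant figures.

γ = ρg = 893 × 9.81 / 1000 = 8.76033 kN/m³.
Let θ = 26.8° be the plate's angle to the horizontal; measure y along the incline from where the plane meets the free surface. Vertical depth h = y·sinθ with sinθ = 0.450878.
With the apex down, the centroid sits h/3 = 3/3 = 1 m below the base (the top edge), so y_c = 5 + 1 = 6 m and h_c = 6 × 0.450878 = 2.70527 m.
A = ½ × 1.56 × 3 = 2.34 m².
Resultant F = γ·h_c·A = 8.76033 × 2.70527 × 2.34 = 55.4558 kN.
I_c = b·h³/36 = 1.56 × 3³/36 = 1.17 m⁴.
Centre of pressure: y_p = y_c + I_c/(y_c·A) = 6 + 1.17/(6 × 2.34) = 6 + 0.0833333 = 6.08333 m along the plane.
The resultant acts 1 + 0.0833333 = 1.08333 m (along the plate) below the hinge at the top edge, so the moment about the hinge is M = F × 1.08333 = 55.4558 × 1.08333 = 60.0769 kN·m.

M ≈ 60.1 kN·m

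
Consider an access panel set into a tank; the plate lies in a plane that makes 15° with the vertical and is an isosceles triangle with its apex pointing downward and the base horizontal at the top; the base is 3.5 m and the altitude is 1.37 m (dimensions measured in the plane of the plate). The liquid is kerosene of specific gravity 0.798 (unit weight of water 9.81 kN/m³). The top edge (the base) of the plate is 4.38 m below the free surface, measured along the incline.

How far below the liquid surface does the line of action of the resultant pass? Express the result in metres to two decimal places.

γ = 0.798 × 9.81 = 7.82838 kN/m³.
The plate makes 15° with the vertical, i.e. θ = 90° − 15° = 75° to the horizontal. Measuring y along the incline from the free-surface line, vertical depth h = y·sinθ with sinθ = 0.965926.
With the apex down, the centroid sits h/3 = 1.37/3 = 0.456667 m below the base (the top edge), so y_c = 4.38 + 0.456667 = 4.83667 m and h_c = 4.83667 × 0.965926 = 4.67187 m.
A = ½ × 3.5 × 1.37 = 2.3975 m².
Resultant F = γ·h_c·A = 7.82838 × 4.67187 × 2.3975 = 87.6842 kN.
I_c = b·h³/36 = 3.5 × 1.37³/36 = 0.249993 m⁴.
Centre of pressure: y_p = y_c + I_c/(y_c·A) = 4.83667 + 0.249993/(4.83667 × 2.3975) = 4.83667 + 0.0215587 = 4.85823 m along the plane.
Vertically, h_p = y_p·sinθ = 4.85823 × 0.965926 = 4.69269 m.

h_p = 4.69 m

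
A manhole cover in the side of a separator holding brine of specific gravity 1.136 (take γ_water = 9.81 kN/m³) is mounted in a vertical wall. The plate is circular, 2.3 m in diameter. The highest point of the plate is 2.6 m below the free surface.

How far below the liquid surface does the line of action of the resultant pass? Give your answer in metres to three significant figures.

h_p = 3.84 m

γ = 1.136 × 9.81 = 11.14416 kN/m³.
The centroid is at the centre, 1.15 m below the top of the plate, so the centroid depth is h_c = 2.6 + 1.15 = 3.75 m.
A = π(1.15)² = 4.15476 m².
Resultant F = γ·h_c·A = 11.14416 × 3.75 × 4.15476 = 173.63 kN.
I_c = πr⁴/4 = π × 1.15⁴/4 = 1.37367 m⁴.
Centre of pressure: y_p = y_c + I_c/(y_c·A) = 3.75 + 1.37367/(3.75 × 4.15476) = 3.75 + 0.0881668 = 3.83817 m along the plane.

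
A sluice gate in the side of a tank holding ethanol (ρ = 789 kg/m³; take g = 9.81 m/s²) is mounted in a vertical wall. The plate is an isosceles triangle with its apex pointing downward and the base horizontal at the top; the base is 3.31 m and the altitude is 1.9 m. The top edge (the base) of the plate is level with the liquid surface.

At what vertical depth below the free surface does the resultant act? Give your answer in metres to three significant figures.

γ = ρg = 789 × 9.81 / 1000 = 7.74009 kN/m³.
With the apex down, the centroid sits h/3 = 1.9/3 = 0.633333 m below the base (the top edge), so the centroid depth is h_c = 0.633333 m.
A = ½ × 3.31 × 1.9 = 3.1445 m².
Resultant F = γ·h_c·A = 7.74009 × 0.633333 × 3.1445 = 15.4145 kN.
I_c = b·h³/36 = 3.31 × 1.9³/36 = 0.630647 m⁴.
Centre of pressure: y_p = y_c + I_c/(y_c·A) = 0.633333 + 0.630647/(0.633333 × 3.1445) = 0.633333 + 0.316667 = 0.95 m along the plane.

h_p = 0.950 m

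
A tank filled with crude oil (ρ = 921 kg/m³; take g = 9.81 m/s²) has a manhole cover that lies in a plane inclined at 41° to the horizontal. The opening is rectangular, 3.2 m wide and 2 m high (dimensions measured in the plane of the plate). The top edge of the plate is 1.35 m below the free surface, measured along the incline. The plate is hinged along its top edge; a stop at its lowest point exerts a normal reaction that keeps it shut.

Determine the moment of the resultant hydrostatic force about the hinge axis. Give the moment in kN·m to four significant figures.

γ = ρg = 921 × 9.81 / 1000 = 9.03501 kN/m³.
Let θ = 41° be the plate's angle to the horizontal; measure y along the incline from where the plane meets the free surface. Vertical depth h = y·sinθ with sinθ = 0.656059.
The centroid lies 2/2 = 1 m below the top edge, so y_c = 1.35 + 1 = 2.35 m and h_c = 2.35 × 0.656059 = 1.54174 m.
A = 3.2 × 2 = 6.4 m².
Resultant F = γ·h_c·A = 9.03501 × 1.54174 × 6.4 = 89.1497 kN.
I_c = b·h³/12 = 3.2 × 2³/12 = 2.13333 m⁴.
Centre of pressure: y_p = y_c + I_c/(y_c·A) = 2.35 + 2.13333/(2.35 × 6.4) = 2.35 + 0.141844 = 2.49184 m along the plane.
The resultant acts 1 + 0.141844 = 1.14184 m (along the plate) below the hinge at the top edge, so the moment about the hinge is M = F × 1.14184 = 89.1497 × 1.14184 = 101.795 kN·m.

M ≈ 101.8 kN·m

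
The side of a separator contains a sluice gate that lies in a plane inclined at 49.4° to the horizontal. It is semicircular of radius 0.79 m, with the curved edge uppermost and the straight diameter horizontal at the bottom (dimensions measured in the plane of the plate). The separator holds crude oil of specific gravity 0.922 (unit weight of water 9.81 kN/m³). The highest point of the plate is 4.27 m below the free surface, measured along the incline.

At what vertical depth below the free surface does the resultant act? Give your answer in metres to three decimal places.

h_p = 3.594 m

γ = 0.922 × 9.81 = 9.04482 kN/m³.
Let θ = 49.4° be the plate's angle to the horizontal; measure y along the incline from where the plane meets the free surface. Vertical depth h = y·sinθ with sinθ = 0.759271.
The centroid lies 4r/(3π) = 0.335286 m above the diameter, so r − 4r/(3π) = 0.79 − 0.335286 = 0.454714 m below the topmost point, so y_c = 4.27 + 0.454714 = 4.72471 m and h_c = 4.72471 × 0.759271 = 3.58734 m.
A = πr²/2 = π × 0.79²/2 = 0.980334 m².
Resultant F = γ·h_c·A = 9.04482 × 3.58734 × 0.980334 = 31.8087 kN.
I_c = (π/8 − 8/(9π))·r⁴ = 0.109757 × 0.79⁴ = 0.0427504 m⁴.
Centre of pressure: y_p = y_c + I_c/(y_c·A) = 4.72471 + 0.0427504/(4.72471 × 0.980334) = 4.72471 + 0.00922977 = 4.73394 m along the plane.
Vertically, h_p = y_p·sinθ = 4.73394 × 0.759271 = 3.59434 m.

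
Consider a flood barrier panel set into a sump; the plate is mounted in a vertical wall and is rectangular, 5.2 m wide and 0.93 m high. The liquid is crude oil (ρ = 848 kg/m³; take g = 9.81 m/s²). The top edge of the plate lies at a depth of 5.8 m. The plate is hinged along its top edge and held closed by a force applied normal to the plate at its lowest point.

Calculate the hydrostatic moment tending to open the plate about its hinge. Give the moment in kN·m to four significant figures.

γ = ρg = 848 × 9.81 / 1000 = 8.31888 kN/m³.
The centroid lies 0.93/2 = 0.465 m below the top edge, so the centroid depth is h_c = 5.8 + 0.465 = 6.265 m.
A = 5.2 × 0.93 = 4.836 m².
Resultant F = γ·h_c·A = 8.31888 × 6.265 × 4.836 = 252.042 kN.
I_c = b·h³/12 = 5.2 × 0.93³/12 = 0.348555 m⁴.
Centre of pressure: y_p = y_c + I_c/(y_c·A) = 6.265 + 0.348555/(6.265 × 4.836) = 6.265 + 0.0115044 = 6.2765 m along the plane.
The resultant acts 0.465 + 0.0115044 = 0.476504 m (along the plate) below the hinge at the top edge, so the moment about the hinge is M = F × 0.476504 = 252.042 × 0.476504 = 120.099 kN·m.

M ≈ 120.1 kN·m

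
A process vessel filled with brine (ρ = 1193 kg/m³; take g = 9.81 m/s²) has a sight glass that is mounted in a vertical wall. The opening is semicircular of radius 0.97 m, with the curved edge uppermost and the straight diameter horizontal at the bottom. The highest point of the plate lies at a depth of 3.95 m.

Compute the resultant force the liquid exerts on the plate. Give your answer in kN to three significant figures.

F ≈ 78.0 kN

γ = ρg = 1193 × 9.81 / 1000 = 11.70333 kN/m³.
The centroid lies 4r/(3π) = 0.411681 m above the diameter, so r − 4r/(3π) = 0.97 − 0.411681 = 0.558319 m below the topmost point, so the centroid depth is h_c = 3.95 + 0.558319 = 4.50832 m.
A = πr²/2 = π × 0.97²/2 = 1.47796 m².
Resultant F = γ·h_c·A = 11.70333 × 4.50832 × 1.47796 = 77.9807 kN.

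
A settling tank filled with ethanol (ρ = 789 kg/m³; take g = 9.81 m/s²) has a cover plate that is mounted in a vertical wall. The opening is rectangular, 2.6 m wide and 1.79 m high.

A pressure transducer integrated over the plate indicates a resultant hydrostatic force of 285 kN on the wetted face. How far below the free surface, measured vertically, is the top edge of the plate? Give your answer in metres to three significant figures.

γ = ρg = 789 × 9.81 / 1000 = 7.74009 kN/m³.
A = 2.6 × 1.79 = 4.654 m².
From F = γ·h_c·A, the centroid depth is h_c = 285/(7.74009 × 4.654) = 7.91175 m.
The centroid lies 1.79/2 = 0.895 m below the top edge, so the top edge sits at h_top = 7.91175 − 0.895 = 7.01675 m below the surface.

d_top ≈ 7.02 m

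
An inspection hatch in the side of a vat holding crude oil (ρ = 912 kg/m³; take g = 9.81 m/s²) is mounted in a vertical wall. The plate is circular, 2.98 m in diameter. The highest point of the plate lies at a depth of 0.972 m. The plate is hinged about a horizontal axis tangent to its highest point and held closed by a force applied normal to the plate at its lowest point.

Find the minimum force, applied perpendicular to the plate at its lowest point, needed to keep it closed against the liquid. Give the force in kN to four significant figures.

P ≈ 88.44 kN

γ = ρg = 912 × 9.81 / 1000 = 8.94672 kN/m³.
The centroid is at the centre, 1.49 m below the top of the plate, so the centroid depth is h_c = 0.972 + 1.49 = 2.462 m.
A = π(1.49)² = 6.97465 m².
Resultant F = γ·h_c·A = 8.94672 × 2.462 × 6.97465 = 153.629 kN.
I_c = πr⁴/4 = π × 1.49⁴/4 = 3.87111 m⁴.
Centre of pressure: y_p = y_c + I_c/(y_c·A) = 2.462 + 3.87111/(2.462 × 6.97465) = 2.462 + 0.225437 = 2.68744 m along the plane.
The resultant acts 1.49 + 0.225437 = 1.71544 m (along the plate) below the hinge at the top edge, so the moment about the hinge is M = F × 1.71544 = 153.629 × 1.71544 = 263.541 kN·m.
A normal force at the bottom, 2.98 m from the hinge, must supply this moment: P = 263.541/2.98 = 88.4366 kN.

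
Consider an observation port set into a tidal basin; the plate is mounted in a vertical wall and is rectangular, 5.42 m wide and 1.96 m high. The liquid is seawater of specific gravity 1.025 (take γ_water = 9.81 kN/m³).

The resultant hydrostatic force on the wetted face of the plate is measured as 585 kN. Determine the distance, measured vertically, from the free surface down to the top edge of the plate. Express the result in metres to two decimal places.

d_top ≈ 4.50 m

γ = 1.025 × 9.81 = 10.05525 kN/m³.
A = 5.42 × 1.96 = 10.6232 m².
From F = γ·h_c·A, the centroid depth is h_c = 585/(10.05525 × 10.6232) = 5.47656 m.
The centroid lies 1.96/2 = 0.98 m below the top edge, so the top edge sits at h_top = 5.47656 − 0.98 = 4.49656 m below the surface.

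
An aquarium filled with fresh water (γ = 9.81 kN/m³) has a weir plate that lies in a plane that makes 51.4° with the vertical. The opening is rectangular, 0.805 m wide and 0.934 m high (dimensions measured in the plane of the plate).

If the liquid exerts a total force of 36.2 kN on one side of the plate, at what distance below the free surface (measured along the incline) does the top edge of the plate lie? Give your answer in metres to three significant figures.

y_top ≈ 7.40 m

γ = 9.81 kN/m³.
A = 0.805 × 0.934 = 0.75187 m².
From F = γ·h_c·A, the centroid depth is h_c = 36.2/(9.81 × 0.75187) = 4.90791 m.
The plate makes 51.4° with the vertical, i.e. θ = 90° − 51.4° = 38.6° to the horizontal. Measuring y along the incline from the free-surface line, vertical depth h = y·sinθ with sinθ = 0.623880.
Along the incline, y_c = h_c/sinθ = 4.90791/0.623880 = 7.86675 m.
The centroid lies 0.934/2 = 0.467 m below the top edge, so the top edge sits at y_top = 7.86675 − 0.467 = 7.39975 m along the incline.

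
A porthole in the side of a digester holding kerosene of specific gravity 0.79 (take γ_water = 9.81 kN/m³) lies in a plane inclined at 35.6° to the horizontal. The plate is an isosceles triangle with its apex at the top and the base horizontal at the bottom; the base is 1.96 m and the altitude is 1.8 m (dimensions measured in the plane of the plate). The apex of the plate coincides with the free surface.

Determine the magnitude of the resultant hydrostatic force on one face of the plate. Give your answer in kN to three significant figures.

γ = 0.79 × 9.81 = 7.7499 kN/m³.
Let θ = 35.6° be the plate's angle to the horizontal; measure y along the incline from where the plane meets the free surface. Vertical depth h = y·sinθ with sinθ = 0.582123.
With the apex up, the centroid sits 2h/3 = 2 × 1.8/3 = 1.2 m below the apex, so y_c = 1.2 m and h_c = 1.2 × 0.582123 = 0.698548 m.
A = ½ × 1.96 × 1.8 = 1.764 m².
Resultant F = γ·h_c·A = 7.7499 × 0.698548 × 1.764 = 9.54973 kN.

F ≈ 9.55 kN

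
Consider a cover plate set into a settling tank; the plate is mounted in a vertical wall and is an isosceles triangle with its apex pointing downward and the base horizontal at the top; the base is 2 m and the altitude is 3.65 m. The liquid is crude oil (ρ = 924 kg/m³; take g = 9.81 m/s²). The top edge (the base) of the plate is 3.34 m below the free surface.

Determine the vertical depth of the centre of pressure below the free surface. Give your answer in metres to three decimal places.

h_p = 4.719 m

γ = ρg = 924 × 9.81 / 1000 = 9.06444 kN/m³.
With the apex down, the centroid sits h/3 = 3.65/3 = 1.21667 m below the base (the top edge), so the centroid depth is h_c = 3.34 + 1.21667 = 4.55667 m.
A = ½ × 2 × 3.65 = 3.65 m².
Resultant F = γ·h_c·A = 9.06444 × 4.55667 × 3.65 = 150.758 kN.
I_c = b·h³/36 = 2 × 3.65³/36 = 2.70151 m⁴.
Centre of pressure: y_p = y_c + I_c/(y_c·A) = 4.55667 + 2.70151/(4.55667 × 3.65) = 4.55667 + 0.16243 = 4.7191 m along the plane.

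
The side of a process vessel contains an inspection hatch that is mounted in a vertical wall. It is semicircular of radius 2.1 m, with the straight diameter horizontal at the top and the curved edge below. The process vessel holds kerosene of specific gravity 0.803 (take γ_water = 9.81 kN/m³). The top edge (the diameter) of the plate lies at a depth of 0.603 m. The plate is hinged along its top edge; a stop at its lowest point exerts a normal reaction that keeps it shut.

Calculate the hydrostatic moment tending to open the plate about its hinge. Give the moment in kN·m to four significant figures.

M ≈ 89.49 kN·m

γ = 0.803 × 9.81 = 7.87743 kN/m³.
The centroid of a semicircle lies 4r/(3π) = 0.891268 m from the diameter, here below the top edge, so the centroid depth is h_c = 0.603 + 0.891268 = 1.49427 m.
A = πr²/2 = π × 2.1²/2 = 6.92721 m².
Resultant F = γ·h_c·A = 7.87743 × 1.49427 × 6.92721 = 81.5402 kN.
I_c = (π/8 − 8/(9π))·r⁴ = 0.109757 × 2.1⁴ = 2.13457 m⁴.
Centre of pressure: y_p = y_c + I_c/(y_c·A) = 1.49427 + 2.13457/(1.49427 × 6.92721) = 1.49427 + 0.206216 = 1.70049 m along the plane.
The resultant acts 0.891268 + 0.206216 = 1.09748 m (along the plate) below the hinge at the top edge, so the moment about the hinge is M = F × 1.09748 = 81.5402 × 1.09748 = 89.4887 kN·m.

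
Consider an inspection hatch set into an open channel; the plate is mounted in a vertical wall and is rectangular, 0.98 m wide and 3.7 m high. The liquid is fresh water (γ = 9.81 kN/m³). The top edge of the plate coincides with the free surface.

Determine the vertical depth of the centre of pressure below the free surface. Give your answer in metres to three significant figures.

γ = 9.81 kN/m³.
The centroid lies 3.7/2 = 1.85 m below the top edge, so the centroid depth is h_c = 1.85 m.
A = 0.98 × 3.7 = 3.626 m².
Resultant F = γ·h_c·A = 9.81 × 1.85 × 3.626 = 65.8065 kN.
I_c = b·h³/12 = 0.98 × 3.7³/12 = 4.13666 m⁴.
Centre of pressure: y_p = y_c + I_c/(y_c·A) = 1.85 + 4.13666/(1.85 × 3.626) = 1.85 + 0.616666 = 2.46667 m along the plane.

h_p = 2.47 m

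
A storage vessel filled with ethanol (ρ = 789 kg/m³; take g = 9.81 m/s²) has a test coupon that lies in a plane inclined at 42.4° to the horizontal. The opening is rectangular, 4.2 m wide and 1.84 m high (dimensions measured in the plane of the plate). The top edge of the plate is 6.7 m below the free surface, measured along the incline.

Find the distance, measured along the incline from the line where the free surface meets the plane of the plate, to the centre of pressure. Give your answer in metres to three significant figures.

y_p = 7.66 m

γ = ρg = 789 × 9.81 / 1000 = 7.74009 kN/m³.
Let θ = 42.4° be the plate's angle to the horizontal; measure y along the incline from where the plane meets the free surface. Vertical depth h = y·sinθ with sinθ = 0.674302.
The centroid lies 1.84/2 = 0.92 m below the top edge, so y_c = 6.7 + 0.92 = 7.62 m and h_c = 7.62 × 0.674302 = 5.13818 m.
A = 4.2 × 1.84 = 7.728 m².
Resultant F = γ·h_c·A = 7.74009 × 5.13818 × 7.728 = 307.342 kN.
I_c = b·h³/12 = 4.2 × 1.84³/12 = 2.18033 m⁴.
Centre of pressure: y_p = y_c + I_c/(y_c·A) = 7.62 + 2.18033/(7.62 × 7.728) = 7.62 + 0.0370254 = 7.65703 m along the plane.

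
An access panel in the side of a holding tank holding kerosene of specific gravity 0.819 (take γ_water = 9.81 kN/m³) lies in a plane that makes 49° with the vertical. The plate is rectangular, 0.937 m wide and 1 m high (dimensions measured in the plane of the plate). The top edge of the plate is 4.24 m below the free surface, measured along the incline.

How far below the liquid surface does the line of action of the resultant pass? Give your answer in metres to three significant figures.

γ = 0.819 × 9.81 = 8.03439 kN/m³.
The plate makes 49° with the vertical, i.e. θ = 90° − 49° = 41° to the horizontal. Measuring y along the incline from the free-surface line, vertical depth h = y·sinθ with sinθ = 0.656059.
The centroid lies 1/2 = 0.5 m below the top edge, so y_c = 4.24 + 0.5 = 4.74 m and h_c = 4.74 × 0.656059 = 3.10972 m.
A = 0.937 × 1 = 0.937 m².
Resultant F = γ·h_c·A = 8.03439 × 3.10972 × 0.937 = 23.4107 kN.
I_c = b·h³/12 = 0.937 × 1³/12 = 0.0780833 m⁴.
Centre of pressure: y_p = y_c + I_c/(y_c·A) = 4.74 + 0.0780833/(4.74 × 0.937) = 4.74 + 0.0175809 = 4.75758 m along the plane.
Vertically, h_p = y_p·sinθ = 4.75758 × 0.656059 = 3.12125 m.

h_p = 3.12 m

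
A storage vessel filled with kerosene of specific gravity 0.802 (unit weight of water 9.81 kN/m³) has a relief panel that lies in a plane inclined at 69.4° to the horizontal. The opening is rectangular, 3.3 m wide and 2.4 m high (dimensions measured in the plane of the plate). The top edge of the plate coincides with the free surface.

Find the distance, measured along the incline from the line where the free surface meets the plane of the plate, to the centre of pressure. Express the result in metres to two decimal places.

γ = 0.802 × 9.81 = 7.86762 kN/m³.
Let θ = 69.4° be the plate's angle to the horizontal; measure y along the incline from where the plane meets the free surface. Vertical depth h = y·sinθ with sinθ = 0.936060.
The centroid lies 2.4/2 = 1.2 m below the top edge, so y_c = 1.2 m and h_c = 1.2 × 0.936060 = 1.12327 m.
A = 3.3 × 2.4 = 7.92 m².
Resultant F = γ·h_c·A = 7.86762 × 1.12327 × 7.92 = 69.9927 kN.
I_c = b·h³/12 = 3.3 × 2.4³/12 = 3.8016 m⁴.
Centre of pressure: y_p = y_c + I_c/(y_c·A) = 1.2 + 3.8016/(1.2 × 7.92) = 1.2 + 0.4 = 1.6 m along the plane.

y_p = 1.60 m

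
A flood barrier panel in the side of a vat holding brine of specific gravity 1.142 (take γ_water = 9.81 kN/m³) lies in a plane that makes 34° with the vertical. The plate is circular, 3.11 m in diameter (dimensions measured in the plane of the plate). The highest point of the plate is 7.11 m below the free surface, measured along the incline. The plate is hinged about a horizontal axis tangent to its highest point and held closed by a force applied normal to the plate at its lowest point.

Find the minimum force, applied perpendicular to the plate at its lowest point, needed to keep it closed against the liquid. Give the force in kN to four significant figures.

P ≈ 319.4 kN

γ = 1.142 × 9.81 = 11.20302 kN/m³.
The plate makes 34° with the vertical, i.e. θ = 90° − 34° = 56° to the horizontal. Measuring y along the incline from the free-surface line, vertical depth h = y·sinθ with sinθ = 0.829038.
The centroid is at the centre, 1.555 m below the top of the plate, so y_c = 7.11 + 1.555 = 8.665 m and h_c = 8.665 × 0.829038 = 7.18361 m.
A = π(1.555)² = 7.59645 m².
Resultant F = γ·h_c·A = 11.20302 × 7.18361 × 7.59645 = 611.348 kN.
I_c = πr⁴/4 = π × 1.555⁴/4 = 4.5921 m⁴.
Centre of pressure: y_p = y_c + I_c/(y_c·A) = 8.665 + 4.5921/(8.665 × 7.59645) = 8.665 + 0.0697641 = 8.73476 m along the plane.
The resultant acts 1.555 + 0.0697641 = 1.62476 m (along the plate) below the hinge at the top edge, so the moment about the hinge is M = F × 1.62476 = 611.348 × 1.62476 = 993.294 kN·m.
A normal force at the bottom, 3.11 m from the hinge, must supply this moment: P = 993.294/3.11 = 319.387 kN.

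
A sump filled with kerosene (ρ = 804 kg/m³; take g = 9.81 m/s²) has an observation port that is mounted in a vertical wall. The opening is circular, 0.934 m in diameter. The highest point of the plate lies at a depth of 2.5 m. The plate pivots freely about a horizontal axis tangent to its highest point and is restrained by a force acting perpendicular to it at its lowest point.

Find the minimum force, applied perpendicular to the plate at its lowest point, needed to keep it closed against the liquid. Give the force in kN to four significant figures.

P ≈ 8.332 kN

γ = ρg = 804 × 9.81 / 1000 = 7.88724 kN/m³.
The centroid is at the centre, 0.467 m below the top of the plate, so the centroid depth is h_c = 2.5 + 0.467 = 2.967 m.
A = π(0.467)² = 0.685147 m².
Resultant F = γ·h_c·A = 7.88724 × 2.967 × 0.685147 = 16.0334 kN.
I_c = πr⁴/4 = π × 0.467⁴/4 = 0.0373557 m⁴.
Centre of pressure: y_p = y_c + I_c/(y_c·A) = 2.967 + 0.0373557/(2.967 × 0.685147) = 2.967 + 0.0183762 = 2.98538 m along the plane.
The resultant acts 0.467 + 0.0183762 = 0.485376 m (along the plate) below the hinge at the top edge, so the moment about the hinge is M = F × 0.485376 = 16.0334 × 0.485376 = 7.78223 kN·m.
A normal force at the bottom, 0.934 m from the hinge, must supply this moment: P = 7.78223/0.934 = 8.33215 kN.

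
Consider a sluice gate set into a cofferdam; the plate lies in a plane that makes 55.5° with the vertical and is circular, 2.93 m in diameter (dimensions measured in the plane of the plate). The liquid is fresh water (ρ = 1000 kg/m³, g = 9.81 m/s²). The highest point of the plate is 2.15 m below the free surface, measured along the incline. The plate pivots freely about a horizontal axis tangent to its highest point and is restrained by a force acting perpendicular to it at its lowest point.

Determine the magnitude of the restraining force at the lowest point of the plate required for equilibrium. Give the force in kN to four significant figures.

γ = ρg = 1000 × 9.81 = 9810 N/m³ = 9.81 kN/m³.
The plate makes 55.5° with the vertical, i.e. θ = 90° − 55.5° = 34.5° to the horizontal. Measuring y along the incline from the free-surface line, vertical depth h = y·sinθ with sinθ = 0.566406.
The centroid is at the centre, 1.465 m below the top of the plate, so y_c = 2.15 + 1.465 = 3.615 m and h_c = 3.615 × 0.566406 = 2.04756 m.
A = π(1.465)² = 6.74256 m².
Resultant F = γ·h_c·A = 9.81 × 2.04756 × 6.74256 = 135.435 kN.
I_c = πr⁴/4 = π × 1.465⁴/4 = 3.61777 m⁴.
Centre of pressure: y_p = y_c + I_c/(y_c·A) = 3.615 + 3.61777/(3.615 × 6.74256) = 3.615 + 0.148425 = 3.76343 m along the plane.
The resultant acts 1.465 + 0.148425 = 1.61343 m (along the plate) below the hinge at the top edge, so the moment about the hinge is M = F × 1.61343 = 135.435 × 1.61343 = 218.515 kN·m.
A normal force at the bottom, 2.93 m from the hinge, must supply this moment: P = 218.515/2.93 = 74.5785 kN.

P ≈ 74.58 kN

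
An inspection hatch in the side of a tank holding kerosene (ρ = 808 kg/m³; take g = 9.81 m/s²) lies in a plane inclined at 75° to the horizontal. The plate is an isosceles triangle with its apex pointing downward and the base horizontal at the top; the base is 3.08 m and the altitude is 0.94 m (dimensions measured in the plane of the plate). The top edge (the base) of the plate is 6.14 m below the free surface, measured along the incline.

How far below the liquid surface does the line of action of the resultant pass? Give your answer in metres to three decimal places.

h_p = 6.241 m

γ = ρg = 808 × 9.81 / 1000 = 7.92648 kN/m³.
Let θ = 75° be the plate's angle to the horizontal; measure y along the incline from where the plane meets the free surface. Vertical depth h = y·sinθ with sinθ = 0.965926.
With the apex down, the centroid sits h/3 = 0.94/3 = 0.313333 m below the base (the top edge), so y_c = 6.14 + 0.313333 = 6.45333 m and h_c = 6.45333 × 0.965926 = 6.23344 m.
A = ½ × 3.08 × 0.94 = 1.4476 m².
Resultant F = γ·h_c·A = 7.92648 × 6.23344 × 1.4476 = 71.5248 kN.
I_c = b·h³/36 = 3.08 × 0.94³/36 = 0.0710611 m⁴.
Centre of pressure: y_p = y_c + I_c/(y_c·A) = 6.45333 + 0.0710611/(6.45333 × 1.4476) = 6.45333 + 0.00760676 = 6.46094 m along the plane.
Vertically, h_p = y_p·sinθ = 6.46094 × 0.965926 = 6.24079 m.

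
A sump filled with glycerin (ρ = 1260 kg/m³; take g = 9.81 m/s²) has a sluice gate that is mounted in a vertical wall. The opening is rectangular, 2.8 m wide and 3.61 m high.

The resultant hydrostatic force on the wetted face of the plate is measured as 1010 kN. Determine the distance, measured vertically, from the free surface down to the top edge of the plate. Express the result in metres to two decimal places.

γ = ρg = 1260 × 9.81 / 1000 = 12.3606 kN/m³.
A = 2.8 × 3.61 = 10.108 m².
From F = γ·h_c·A, the centroid depth is h_c = 1010/(12.3606 × 10.108) = 8.08382 m.
The centroid lies 3.61/2 = 1.805 m below the top edge, so the top edge sits at h_top = 8.08382 − 1.805 = 6.27882 m below the surface.

d_top ≈ 6.28 m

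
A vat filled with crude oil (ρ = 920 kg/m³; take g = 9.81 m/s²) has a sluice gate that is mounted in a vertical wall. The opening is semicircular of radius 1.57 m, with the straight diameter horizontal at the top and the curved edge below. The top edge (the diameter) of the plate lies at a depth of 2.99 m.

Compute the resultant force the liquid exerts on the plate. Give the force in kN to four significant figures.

γ = ρg = 920 × 9.81 / 1000 = 9.0252 kN/m³.
The centroid of a semicircle lies 4r/(3π) = 0.666329 m from the diameter, here below the top edge, so the centroid depth is h_c = 2.99 + 0.666329 = 3.65633 m.
A = πr²/2 = π × 1.57²/2 = 3.87186 m².
Resultant F = γ·h_c·A = 9.0252 × 3.65633 × 3.87186 = 127.768 kN.

F ≈ 127.8 kN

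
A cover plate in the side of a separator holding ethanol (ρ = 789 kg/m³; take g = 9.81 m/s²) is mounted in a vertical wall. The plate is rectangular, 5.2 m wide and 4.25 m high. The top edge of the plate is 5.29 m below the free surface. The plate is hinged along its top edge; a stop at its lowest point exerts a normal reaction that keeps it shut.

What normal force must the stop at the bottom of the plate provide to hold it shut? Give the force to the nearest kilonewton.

P ≈ 695 kN

γ = ρg = 789 × 9.81 / 1000 = 7.74009 kN/m³.
The centroid lies 4.25/2 = 2.125 m below the top edge, so the centroid depth is h_c = 5.29 + 2.125 = 7.415 m.
A = 5.2 × 4.25 = 22.1 m².
Resultant F = γ·h_c·A = 7.74009 × 7.415 × 22.1 = 1268.38 kN.
I_c = b·h³/12 = 5.2 × 4.25³/12 = 33.2651 m⁴.
Centre of pressure: y_p = y_c + I_c/(y_c·A) = 7.415 + 33.2651/(7.415 × 22.1) = 7.415 + 0.202995 = 7.61799 m along the plane.
The resultant acts 2.125 + 0.202995 = 2.328 m (along the plate) below the hinge at the top edge, so the moment about the hinge is M = F × 2.328 = 1268.38 × 2.328 = 2952.79 kN·m.
A normal force at the bottom, 4.25 m from the hinge, must supply this moment: P = 2952.79/4.25 = 694.774 kN.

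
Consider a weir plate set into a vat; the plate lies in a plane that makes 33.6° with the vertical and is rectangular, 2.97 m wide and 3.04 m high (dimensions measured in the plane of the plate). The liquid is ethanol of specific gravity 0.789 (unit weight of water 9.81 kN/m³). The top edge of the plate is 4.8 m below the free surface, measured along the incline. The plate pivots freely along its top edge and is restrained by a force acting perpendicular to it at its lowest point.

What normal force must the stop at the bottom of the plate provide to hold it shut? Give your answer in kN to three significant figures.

P ≈ 199 kN

γ = 0.789 × 9.81 = 7.74009 kN/m³.
The plate makes 33.6° with the vertical, i.e. θ = 90° − 33.6° = 56.4° to the horizontal. Measuring y along the incline from the free-surface line, vertical depth h = y·sinθ with sinθ = 0.832921.
The centroid lies 3.04/2 = 1.52 m below the top edge, so y_c = 4.8 + 1.52 = 6.32 m and h_c = 6.32 × 0.832921 = 5.26406 m.
A = 2.97 × 3.04 = 9.0288 m².
Resultant F = γ·h_c·A = 7.74009 × 5.26406 × 9.0288 = 367.872 kN.
I_c = b·h³/12 = 2.97 × 3.04³/12 = 6.95338 m⁴.
Centre of pressure: y_p = y_c + I_c/(y_c·A) = 6.32 + 6.95338/(6.32 × 9.0288) = 6.32 + 0.121857 = 6.44186 m along the plane.
The resultant acts 1.52 + 0.121857 = 1.64186 m (along the plate) below the hinge at the top edge, so the moment about the hinge is M = F × 1.64186 = 367.872 × 1.64186 = 603.994 kN·m.
A normal force at the bottom, 3.04 m from the hinge, must supply this moment: P = 603.994/3.04 = 198.682 kN.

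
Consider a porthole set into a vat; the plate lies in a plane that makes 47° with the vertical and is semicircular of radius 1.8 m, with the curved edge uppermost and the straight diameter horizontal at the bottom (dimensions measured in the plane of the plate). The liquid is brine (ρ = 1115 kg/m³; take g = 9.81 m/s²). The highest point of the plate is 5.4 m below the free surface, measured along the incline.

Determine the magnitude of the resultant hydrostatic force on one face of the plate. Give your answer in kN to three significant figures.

γ = ρg = 1115 × 9.81 / 1000 = 10.93815 kN/m³.
The plate makes 47° with the vertical, i.e. θ = 90° − 47° = 43° to the horizontal. Measuring y along the incline from the free-surface line, vertical depth h = y·sinθ with sinθ = 0.681998.
The centroid lies 4r/(3π) = 0.763944 m above the diameter, so r − 4r/(3π) = 1.8 − 0.763944 = 1.03606 m below the topmost point, so y_c = 5.4 + 1.03606 = 6.43606 m and h_c = 6.43606 × 0.681998 = 4.38938 m.
A = πr²/2 = π × 1.8²/2 = 5.08938 m².
Resultant F = γ·h_c·A = 10.93815 × 4.38938 × 5.08938 = 244.35 kN.

F ≈ 244 kN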